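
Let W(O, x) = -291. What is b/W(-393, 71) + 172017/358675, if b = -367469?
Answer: 131852000522/104374425 ≈ 1263.3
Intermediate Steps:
b/W(-393, 71) + 172017/358675 = -367469/(-291) + 172017/358675 = -367469*(-1/291) + 172017*(1/358675) = 367469/291 + 172017/358675 = 131852000522/104374425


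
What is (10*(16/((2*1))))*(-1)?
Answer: -80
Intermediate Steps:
(10*(16/((2*1))))*(-1) = (10*(16/2))*(-1) = (10*(16*(1/2)))*(-1) = (10*8)*(-1) = 80*(-1) = -80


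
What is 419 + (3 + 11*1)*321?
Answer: 4913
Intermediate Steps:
419 + (3 + 11*1)*321 = 419 + (3 + 11)*321 = 419 + 14*321 = 419 + 4494 = 4913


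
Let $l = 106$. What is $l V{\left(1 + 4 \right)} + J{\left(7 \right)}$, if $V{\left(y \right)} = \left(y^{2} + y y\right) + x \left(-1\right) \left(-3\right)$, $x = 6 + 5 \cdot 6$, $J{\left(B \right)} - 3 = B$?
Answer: $16758$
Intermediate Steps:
$J{\left(B \right)} = 3 + B$
$x = 36$ ($x = 6 + 30 = 36$)
$V{\left(y \right)} = 108 + 2 y^{2}$ ($V{\left(y \right)} = \left(y^{2} + y y\right) + 36 \left(-1\right) \left(-3\right) = \left(y^{2} + y^{2}\right) - -108 = 2 y^{2} + 108 = 108 + 2 y^{2}$)
$l V{\left(1 + 4 \right)} + J{\left(7 \right)} = 106 \left(108 + 2 \left(1 + 4\right)^{2}\right) + \left(3 + 7\right) = 106 \left(108 + 2 \cdot 5^{2}\right) + 10 = 106 \left(108 + 2 \cdot 25\right) + 10 = 106 \left(108 + 50\right) + 10 = 106 \cdot 158 + 10 = 16748 + 10 = 16758$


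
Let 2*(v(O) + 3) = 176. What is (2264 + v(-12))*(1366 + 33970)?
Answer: 83004264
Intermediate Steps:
v(O) = 85 (v(O) = -3 + (½)*176 = -3 + 88 = 85)
(2264 + v(-12))*(1366 + 33970) = (2264 + 85)*(1366 + 33970) = 2349*35336 = 83004264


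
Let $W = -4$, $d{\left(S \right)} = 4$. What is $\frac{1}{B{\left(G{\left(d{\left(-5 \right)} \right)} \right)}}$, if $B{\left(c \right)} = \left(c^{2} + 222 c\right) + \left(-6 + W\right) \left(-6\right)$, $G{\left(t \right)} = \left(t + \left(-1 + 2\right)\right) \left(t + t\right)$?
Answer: $\frac{1}{10540} \approx 9.4877 \cdot 10^{-5}$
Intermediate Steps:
$G{\left(t \right)} = 2 t \left(1 + t\right)$ ($G{\left(t \right)} = \left(t + 1\right) 2 t = \left(1 + t\right) 2 t = 2 t \left(1 + t\right)$)
$B{\left(c \right)} = 60 + c^{2} + 222 c$ ($B{\left(c \right)} = \left(c^{2} + 222 c\right) + \left(-6 - 4\right) \left(-6\right) = \left(c^{2} + 222 c\right) - -60 = \left(c^{2} + 222 c\right) + 60 = 60 + c^{2} + 222 c$)
$\frac{1}{B{\left(G{\left(d{\left(-5 \right)} \right)} \right)}} = \frac{1}{60 + \left(2 \cdot 4 \left(1 + 4\right)\right)^{2} + 222 \cdot 2 \cdot 4 \left(1 + 4\right)} = \frac{1}{60 + \left(2 \cdot 4 \cdot 5\right)^{2} + 222 \cdot 2 \cdot 4 \cdot 5} = \frac{1}{60 + 40^{2} + 222 \cdot 40} = \frac{1}{60 + 1600 + 8880} = \frac{1}{10540}$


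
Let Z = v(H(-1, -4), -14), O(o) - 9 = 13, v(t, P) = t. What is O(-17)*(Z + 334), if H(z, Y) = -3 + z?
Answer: 7260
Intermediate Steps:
O(o) = 22 (O(o) = 9 + 13 = 22)
Z = -4 (Z = -3 - 1 = -4)
O(-17)*(Z + 334) = 22*(-4 + 334) = 22*330 = 7260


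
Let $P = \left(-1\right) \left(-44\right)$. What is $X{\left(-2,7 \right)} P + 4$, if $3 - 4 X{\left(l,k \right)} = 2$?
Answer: $15$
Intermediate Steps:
$P = 44$
$X{\left(l,k \right)} = \frac{1}{4}$ ($X{\left(l,k \right)} = \frac{3}{4} - \frac{1}{2} = \frac{1}{4}$)
$X{\left(-2,7 \right)} P + 4 = \frac{1}{4} \cdot 44 + 4 = 11 + 4 = 15$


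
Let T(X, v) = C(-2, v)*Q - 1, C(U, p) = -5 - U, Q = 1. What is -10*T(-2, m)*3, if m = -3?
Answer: 120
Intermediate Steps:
T(X, v) = -4 (T(X, v) = (-5 - 1*(-2))*1 - 1 = (-5 + 2)*1 - 1 = -3*1 - 1 = -3 - 1 = -4)
-10*T(-2, m)*3 = -10*(-4)*3 = 40*3 = 120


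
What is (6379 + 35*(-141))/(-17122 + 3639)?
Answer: -1444/13483 ≈ -0.10710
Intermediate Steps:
(6379 + 35*(-141))/(-17122 + 3639) = (6379 - 4935)/(-13483) = 1444*(-1/13483) = -1444/13483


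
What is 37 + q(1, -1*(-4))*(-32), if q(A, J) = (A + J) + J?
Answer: -251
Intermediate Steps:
q(A, J) = A + 2*J
37 + q(1, -1*(-4))*(-32) = 37 + (1 + 2*(-1*(-4)))*(-32) = 37 + (1 + 2*4)*(-32) = 37 + (1 + 8)*(-32) = 37 + 9*(-32) = 37 - 288 = -251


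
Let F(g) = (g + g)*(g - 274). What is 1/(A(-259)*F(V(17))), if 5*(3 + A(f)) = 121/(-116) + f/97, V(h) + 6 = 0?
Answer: -2813/35374248 ≈ -7.9521e-5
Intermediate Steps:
V(h) = -6 (V(h) = -6 + 0 = -6)
F(g) = 2*g*(-274 + g) (F(g) = (2*g)*(-274 + g) = 2*g*(-274 + g))
A(f) = -1861/580 + f/485 (A(f) = -3 + (121/(-116) + f/97)/5 = -3 + (121*(-1/116) + f*(1/97))/5 = -3 + (-121/116 + f/97)/5 = -3 + (-121/580 + f/485) = -1861/580 + f/485)
1/(A(-259)*F(V(17))) = 1/((-1861/580 + (1/485)*(-259))*((2*(-6)*(-274 - 6)))) = 1/((-1861/580 - 259/485)*((2*(-6)*(-280)))) = 1/(-210561/56260*3360) = -56260/210561*1/3360 = -2813/35374248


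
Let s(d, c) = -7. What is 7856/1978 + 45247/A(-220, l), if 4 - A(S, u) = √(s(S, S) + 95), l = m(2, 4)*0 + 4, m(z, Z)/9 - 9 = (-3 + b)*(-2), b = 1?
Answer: -44678579/17802 - 45247*√22/36 ≈ -8405.0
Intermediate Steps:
m(z, Z) = 117 (m(z, Z) = 81 + 9*((-3 + 1)*(-2)) = 81 + 9*(-2*(-2)) = 81 + 9*4 = 81 + 36 = 117)
l = 4 (l = 117*0 + 4 = 0 + 4 = 4)
A(S, u) = 4 - 2*√22 (A(S, u) = 4 - √(-7 + 95) = 4 - √88 = 4 - 2*√22)
7856/1978 + 45247/A(-220, l) = 7856/1978 + 45247/(4 - 2*√22) = 7856*(1/1978) + 45247/(4 - 2*√22) = 3928/989 + 45247/(4 - 2*√22)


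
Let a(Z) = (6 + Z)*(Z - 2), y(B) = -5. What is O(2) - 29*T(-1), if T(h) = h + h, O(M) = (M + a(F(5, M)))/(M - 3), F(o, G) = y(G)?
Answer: 63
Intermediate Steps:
F(o, G) = -5
a(Z) = (-2 + Z)*(6 + Z) (a(Z) = (6 + Z)*(-2 + Z) = (-2 + Z)*(6 + Z))
O(M) = (-7 + M)/(-3 + M) (O(M) = (M + (-12 + (-5)**2 + 4*(-5)))/(M - 3) = (M + (-12 + 25 - 20))/(-3 + M) = (M - 7)/(-3 + M) = (-7 + M)/(-3 + M))
T(h) = 2*h
O(2) - 29*T(-1) = (-7 + 2)/(-3 + 2) - 58*(-1) = -5/(-1) - 29*(-2) = -1*(-5) + 58 = 5 + 58 = 63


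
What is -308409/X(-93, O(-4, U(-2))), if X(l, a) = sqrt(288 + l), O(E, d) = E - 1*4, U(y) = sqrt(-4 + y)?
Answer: -102803*sqrt(195)/65 ≈ -22086.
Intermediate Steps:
O(E, d) = -4 + E (O(E, d) = E - 4 = -4 + E)
-308409/X(-93, O(-4, U(-2))) = -308409/sqrt(288 - 93) = -308409*sqrt(195)/195 = -102803*sqrt(195)/65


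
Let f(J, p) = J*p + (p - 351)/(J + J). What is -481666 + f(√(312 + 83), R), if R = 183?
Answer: -481666 + 72201*√395/395 ≈ -4.7803e+5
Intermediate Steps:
f(J, p) = J*p + (-351 + p)/(2*J) (f(J, p) = J*p + (-351 + p)/((2*J)) = J*p + (-351 + p)*(1/(2*J)) = J*p + (-351 + p)/(2*J))
-481666 + f(√(312 + 83), R) = -481666 + (-351 + 183 + 2*183*(√(312 + 83))²)/(2*(√(312 + 83))) = -481666 + (-351 + 183 + 2*183*(√395)²)/(2*(√395)) = -481666 + (√395/395)*(-351 + 183 + 2*183*395)/2 = -481666 + (√395/395)*(-351 + 183 + 144570)/2 = -481666 + (½)*(√395/395)*144402 = -481666 + 72201*√395/395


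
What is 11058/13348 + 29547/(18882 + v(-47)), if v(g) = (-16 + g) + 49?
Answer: 150758925/62962516 ≈ 2.3944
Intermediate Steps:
v(g) = 33 + g
11058/13348 + 29547/(18882 + v(-47)) = 11058/13348 + 29547/(18882 + (33 - 47)) = 11058*(1/13348) + 29547/(18882 - 14) = 5529/6674 + 29547/18868 = 150758925/62962516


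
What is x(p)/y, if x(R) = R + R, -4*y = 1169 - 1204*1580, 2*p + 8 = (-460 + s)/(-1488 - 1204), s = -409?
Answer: -6889/426491541 ≈ -1.6153e-5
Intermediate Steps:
p = -20667/5384 (p = -4 + ((-460 - 409)/(-1488 - 1204))/2 = -4 + (-869/(-2692))/2 = -4 + (-869*(-1/2692))/2 = -4 + (1/2)*(869/2692) = -4 + 869/5384 = -20667/5384 ≈ -3.8386)
y = 1901151/4 (y = -(1169 - 1204*1580)/4 = -(1169 - 1902320)/4 = -1/4*(-1901151) = 1901151/4 ≈ 4.7529e+5)
x(R) = 2*R
x(p)/y = (2*(-20667/5384))/(1901151/4) = -20667/2692*4/1901151 = -6889/426491541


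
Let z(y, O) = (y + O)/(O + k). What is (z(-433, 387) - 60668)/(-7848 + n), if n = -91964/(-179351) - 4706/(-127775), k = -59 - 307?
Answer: 14598705567163925/1888285121334087 ≈ 7.7312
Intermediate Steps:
k = -366
z(y, O) = (O + y)/(-366 + O) (z(y, O) = (y + O)/(O - 366) = (O + y)/(-366 + O))
n = 12594725906/22916574025 (n = -91964*(-1/179351) - 4706*(-1/127775) = 91964/179351 + 4706/127775 = 12594725906/22916574025 ≈ 0.54959)
(z(-433, 387) - 60668)/(-7848 + n) = ((387 - 433)/(-366 + 387) - 60668)/(-7848 + 12594725906/22916574025) = (-46/21 - 60668)/(-179836678222294/22916574025) = ((1/21)*(-46) - 60668)*(-22916574025/179836678222294) = (-46/21 - 60668)*(-22916574025/179836678222294) = -1274074/21*(-22916574025/179836678222294) = 14598705567163925/1888285121334087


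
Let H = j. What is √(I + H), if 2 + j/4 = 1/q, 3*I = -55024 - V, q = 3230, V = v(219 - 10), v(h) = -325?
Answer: I*√47576628995/1615 ≈ 135.06*I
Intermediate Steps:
V = -325
I = -18233 (I = (-55024 - 1*(-325))/3 = (-55024 + 325)/3 = (⅓)*(-54699) = -18233)
j = -12918/1615 (j = -8 + 4/3230 = -8 + 4*(1/3230) = -8 + 2/1615 = -12918/1615 ≈ -7.9988)
H = -12918/1615 ≈ -7.9988
√(I + H) = √(-18233 - 12918/1615) = √(-29459213/1615) = I*√47576628995/1615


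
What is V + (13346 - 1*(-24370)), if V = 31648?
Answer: 69364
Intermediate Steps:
V + (13346 - 1*(-24370)) = 31648 + (13346 - 1*(-24370)) = 31648 + (13346 + 24370) = 31648 + 37716 = 69364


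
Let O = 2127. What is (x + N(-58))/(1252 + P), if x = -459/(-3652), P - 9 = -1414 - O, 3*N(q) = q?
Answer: 210439/24979680 ≈ 0.0084244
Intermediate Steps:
N(q) = q/3
P = -3532 (P = 9 + (-1414 - 1*2127) = 9 + (-1414 - 2127) = 9 - 3541 = -3532)
x = 459/3652 (x = -459*(-1/3652) = 459/3652 ≈ 0.12568)
(x + N(-58))/(1252 + P) = (459/3652 + (1/3)*(-58))/(1252 - 3532) = (459/3652 - 58/3)/(-2280) = -210439/10956*(-1/2280) = 210439/24979680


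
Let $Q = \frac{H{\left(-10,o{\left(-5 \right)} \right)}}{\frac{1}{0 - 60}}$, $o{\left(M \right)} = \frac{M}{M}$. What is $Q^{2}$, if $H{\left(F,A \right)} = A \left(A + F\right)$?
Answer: $291600$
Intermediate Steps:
$o{\left(M \right)} = 1$
$Q = 540$ ($Q = \frac{1 \left(1 - 10\right)}{\frac{1}{0 - 60}} = \frac{1 \left(-9\right)}{\frac{1}{-60}} = - \frac{9}{- \frac{1}{60}} = \left(-9\right) \left(-60\right) = 540$)
$Q^{2} = 540^{2} = 291600$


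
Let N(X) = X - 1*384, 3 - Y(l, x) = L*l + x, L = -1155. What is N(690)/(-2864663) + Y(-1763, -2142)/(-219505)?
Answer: 105945475146/11432870033 ≈ 9.2667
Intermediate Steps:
Y(l, x) = 3 - x + 1155*l (Y(l, x) = 3 - (-1155*l + x) = 3 - (x - 1155*l) = 3 + (-x + 1155*l) = 3 - x + 1155*l)
N(X) = -384 + X (N(X) = X - 384 = -384 + X)
N(690)/(-2864663) + Y(-1763, -2142)/(-219505) = (-384 + 690)/(-2864663) + (3 - 1*(-2142) + 1155*(-1763))/(-219505) = 306*(-1/2864663) + (3 + 2142 - 2036265)*(-1/219505) = -306/2864663 - 2034120*(-1/219505) = -306/2864663 + 36984/3991 = 105945475146/11432870033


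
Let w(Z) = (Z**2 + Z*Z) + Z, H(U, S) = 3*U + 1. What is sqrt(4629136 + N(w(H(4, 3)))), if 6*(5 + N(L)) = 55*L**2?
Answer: sqrt(23033894)/2 ≈ 2399.7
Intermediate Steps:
H(U, S) = 1 + 3*U
w(Z) = Z + 2*Z**2 (w(Z) = (Z**2 + Z**2) + Z = 2*Z**2 + Z = Z + 2*Z**2)
N(L) = -5 + 55*L**2/6 (N(L) = -5 + (55*L**2)/6 = -5 + 55*L**2/6)
sqrt(4629136 + N(w(H(4, 3)))) = sqrt(4629136 + (-5 + 55*((1 + 3*4)*(1 + 2*(1 + 3*4)))**2/6)) = sqrt(4629136 + (-5 + 55*((1 + 12)*(1 + 2*(1 + 12)))**2/6)) = sqrt(4629136 + (-5 + 55*(13*(1 + 2*13))**2/6)) = sqrt(4629136 + (-5 + 55*(13*(1 + 26))**2/6)) = sqrt(4629136 + (-5 + 55*(13*27)**2/6)) = sqrt(4629136 + (-5 + (55/6)*351**2)) = sqrt(4629136 + (-5 + (55/6)*123201)) = sqrt(4629136 + (-5 + 2258685/2)) = sqrt(4629136 + 2258675/2) = sqrt(11516947/2) = sqrt(23033894)/2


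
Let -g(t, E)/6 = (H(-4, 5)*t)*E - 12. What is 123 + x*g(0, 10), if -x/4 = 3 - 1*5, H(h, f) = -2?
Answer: 699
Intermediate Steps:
g(t, E) = 72 + 12*E*t (g(t, E) = -6*((-2*t)*E - 12) = -6*(-2*E*t - 12) = -6*(-12 - 2*E*t) = 72 + 12*E*t)
x = 8 (x = -4*(3 - 1*5) = -4*(3 - 5) = -4*(-2) = 8)
123 + x*g(0, 10) = 123 + 8*(72 + 12*10*0) = 123 + 8*(72 + 0) = 123 + 8*72 = 123 + 576 = 699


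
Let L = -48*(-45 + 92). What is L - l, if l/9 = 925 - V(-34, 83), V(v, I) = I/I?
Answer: -10572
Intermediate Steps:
V(v, I) = 1
L = -2256 (L = -48*47 = -2256)
l = 8316 (l = 9*(925 - 1*1) = 9*(925 - 1) = 9*924 = 8316)
L - l = -2256 - 1*8316 = -2256 - 8316 = -10572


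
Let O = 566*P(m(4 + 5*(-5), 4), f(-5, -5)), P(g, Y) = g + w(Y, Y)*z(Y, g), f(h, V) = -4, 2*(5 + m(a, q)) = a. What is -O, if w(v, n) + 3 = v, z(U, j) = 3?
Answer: 20659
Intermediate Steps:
w(v, n) = -3 + v
m(a, q) = -5 + a/2
P(g, Y) = -9 + g + 3*Y (P(g, Y) = g + (-3 + Y)*3 = g + (-9 + 3*Y) = -9 + g + 3*Y)
O = -20659 (O = 566*(-9 + (-5 + (4 + 5*(-5))/2) + 3*(-4)) = 566*(-9 + (-5 + (4 - 25)/2) - 12) = 566*(-9 + (-5 + (1/2)*(-21)) - 12) = 566*(-9 + (-5 - 21/2) - 12) = 566*(-9 - 31/2 - 12) = 566*(-73/2) = -20659)
-O = -1*(-20659) = 20659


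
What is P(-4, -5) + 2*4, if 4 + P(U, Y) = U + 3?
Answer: 3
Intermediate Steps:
P(U, Y) = -1 + U (P(U, Y) = -4 + (U + 3) = -4 + (3 + U) = -1 + U)
P(-4, -5) + 2*4 = (-1 - 4) + 2*4 = -5 + 8 = 3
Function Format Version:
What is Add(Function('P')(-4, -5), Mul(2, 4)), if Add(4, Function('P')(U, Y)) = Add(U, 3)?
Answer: 3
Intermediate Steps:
Function('P')(U, Y) = Add(-1, U) (Function('P')(U, Y) = Add(-4, Add(U, 3)) = Add(-4, Add(3, U)) = Add(-1, U))
Add(Function('P')(-4, -5), Mul(2, 4)) = Add(Add(-1, -4), Mul(2, 4)) = Add(-5, 8) = 3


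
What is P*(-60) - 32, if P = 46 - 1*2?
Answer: -2672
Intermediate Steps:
P = 44 (P = 46 - 2 = 44)
P*(-60) - 32 = 44*(-60) - 32 = -2640 - 32 = -2672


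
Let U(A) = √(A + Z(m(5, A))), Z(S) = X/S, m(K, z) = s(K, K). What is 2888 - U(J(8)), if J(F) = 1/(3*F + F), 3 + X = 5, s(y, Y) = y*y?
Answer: 2888 - √178/40 ≈ 2887.7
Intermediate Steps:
s(y, Y) = y²
X = 2 (X = -3 + 5 = 2)
m(K, z) = K²
Z(S) = 2/S
J(F) = 1/(4*F)
U(A) = √(2/25 + A) (U(A) = √(A + 2/(5²)) = √(A + 2/25) = √(2/25 + A))
2888 - U(J(8)) = 2888 - √(2 + 25*((¼)/8))/5 = 2888 - √(2 + 25*((¼)*(⅛)))/5 = 2888 - √(2 + 25*(1/32))/5 = 2888 - √(2 + 25/32)/5 = 2888 - √(89/32)/5 = 2888 - √178/8/5 = 2888 - √178/40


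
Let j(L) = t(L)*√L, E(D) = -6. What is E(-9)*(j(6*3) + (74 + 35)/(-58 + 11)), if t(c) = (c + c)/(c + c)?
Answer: 654/47 - 18*√2 ≈ -11.541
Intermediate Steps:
t(c) = 1 (t(c) = (2*c)/((2*c)) = (2*c)*(1/(2*c)) = 1)
j(L) = √L (j(L) = 1*√L = √L)
E(-9)*(j(6*3) + (74 + 35)/(-58 + 11)) = -6*(√(6*3) + (74 + 35)/(-58 + 11)) = -6*(√18 + 109/(-47)) = -6*(3*√2 + 109*(-1/47)) = -6*(3*√2 - 109/47) = -6*(-109/47 + 3*√2) = 654/47 - 18*√2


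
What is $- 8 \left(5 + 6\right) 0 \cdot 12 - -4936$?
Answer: $4936$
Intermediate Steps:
$- 8 \left(5 + 6\right) 0 \cdot 12 - -4936 = - 8 \cdot 11 \cdot 0 \cdot 12 + 4936 = \left(-8\right) 0 \cdot 12 + 4936 = 0 \cdot 12 + 4936 = 0 + 4936 = 4936$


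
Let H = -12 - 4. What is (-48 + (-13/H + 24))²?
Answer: 137641/256 ≈ 537.66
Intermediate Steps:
H = -16
(-48 + (-13/H + 24))² = (-48 + (-13/(-16) + 24))² = (-48 + (-13*(-1/16) + 24))² = (-48 + (13/16 + 24))² = (-48 + 397/16)² = (-371/16)² = 137641/256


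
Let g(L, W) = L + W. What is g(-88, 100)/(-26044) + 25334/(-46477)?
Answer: -165089105/302611747 ≈ -0.54555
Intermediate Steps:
g(-88, 100)/(-26044) + 25334/(-46477) = (-88 + 100)/(-26044) + 25334/(-46477) = 12*(-1/26044) + 25334*(-1/46477) = -3/6511 - 25334/46477 = -165089105/302611747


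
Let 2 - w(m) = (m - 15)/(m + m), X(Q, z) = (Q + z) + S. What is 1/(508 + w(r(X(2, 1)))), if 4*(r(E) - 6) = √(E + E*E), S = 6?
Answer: 55186/28198987 + 20*√10/28198987 ≈ 0.0019593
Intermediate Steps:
X(Q, z) = 6 + Q + z (X(Q, z) = (Q + z) + 6 = 6 + Q + z)
r(E) = 6 + √(E + E²)/4 (r(E) = 6 + √(E + E*E)/4 = 6 + √(E + E²)/4)
w(m) = 2 - (-15 + m)/(2*m) (w(m) = 2 - (m - 15)/(m + m) = 2 - (-15 + m)/(2*m))
1/(508 + w(r(X(2, 1)))) = 1/(508 + 3*(5 + (6 + √((6 + 2 + 1)*(1 + (6 + 2 + 1)))/4))/(2*(6 + √((6 + 2 + 1)*(1 + (6 + 2 + 1)))/4))) = 1/(508 + 3*(5 + (6 + √(9*(1 + 9))/4))/(2*(6 + √(9*(1 + 9))/4))) = 1/(508 + 3*(5 + (6 + √(9*10)/4))/(2*(6 + √(9*10)/4))) = 1/(508 + 3*(5 + (6 + √90/4))/(2*(6 + √90/4))) = 1/(508 + 3*(5 + (6 + (3*√10)/4))/(2*(6 + (3*√10)/4))) = 1/(508 + 3*(5 + (6 + 3*√10/4))/(2*(6 + 3*√10/4))) = 1/(508 + 3*(11 + 3*√10/4)/(2*(6 + 3*√10/4)))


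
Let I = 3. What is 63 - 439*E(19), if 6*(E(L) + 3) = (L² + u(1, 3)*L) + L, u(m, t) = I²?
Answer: -233609/6 ≈ -38935.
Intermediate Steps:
u(m, t) = 9 (u(m, t) = 3² = 9)
E(L) = -3 + L²/6 + 5*L/3 (E(L) = -3 + ((L² + 9*L) + L)/6 = -3 + (L² + 10*L)/6 = -3 + (L²/6 + 5*L/3) = -3 + L²/6 + 5*L/3)
63 - 439*E(19) = 63 - 439*(-3 + (⅙)*19² + (5/3)*19) = 63 - 439*(-3 + (⅙)*361 + 95/3) = 63 - 439*(-3 + 361/6 + 95/3) = 63 - 439*533/6 = 63 - 233987/6 = -233609/6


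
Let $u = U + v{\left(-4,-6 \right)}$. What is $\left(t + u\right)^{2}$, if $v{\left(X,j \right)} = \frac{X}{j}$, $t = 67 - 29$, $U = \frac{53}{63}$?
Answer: $\frac{6195121}{3969} \approx 1560.9$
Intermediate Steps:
$U = \frac{53}{63}$ ($U = 53 \cdot \frac{1}{63} = \frac{53}{63} \approx 0.84127$)
$t = 38$
$u = \frac{95}{63}$ ($u = \frac{53}{63} - \frac{4}{-6} = \frac{53}{63} - - \frac{2}{3} = \frac{53}{63} + \frac{2}{3} = \frac{95}{63} \approx 1.5079$)
$\left(t + u\right)^{2} = \left(38 + \frac{95}{63}\right)^{2} = \left(\frac{2489}{63}\right)^{2} = \frac{6195121}{3969}$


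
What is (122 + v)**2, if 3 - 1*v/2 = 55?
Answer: 324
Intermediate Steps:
v = -104 (v = 6 - 2*55 = 6 - 110 = -104)
(122 + v)**2 = (122 - 104)**2 = 18**2 = 324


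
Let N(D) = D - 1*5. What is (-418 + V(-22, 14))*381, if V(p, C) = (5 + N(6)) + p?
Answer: -165354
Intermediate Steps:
N(D) = -5 + D (N(D) = D - 5 = -5 + D)
V(p, C) = 6 + p (V(p, C) = (5 + (-5 + 6)) + p = (5 + 1) + p = 6 + p)
(-418 + V(-22, 14))*381 = (-418 + (6 - 22))*381 = (-418 - 16)*381 = -434*381 = -165354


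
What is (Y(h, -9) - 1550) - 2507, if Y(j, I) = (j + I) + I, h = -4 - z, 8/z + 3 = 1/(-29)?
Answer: -44840/11 ≈ -4076.4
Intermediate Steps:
z = -29/11 (z = 8/(-3 + 1/(-29)) = 8/(-3 - 1/29) = 8/(-88/29) = 8*(-29/88) = -29/11 ≈ -2.6364)
h = -15/11 (h = -4 - 1*(-29/11) = -4 + 29/11 = -15/11 ≈ -1.3636)
Y(j, I) = j + 2*I (Y(j, I) = (I + j) + I = j + 2*I)
(Y(h, -9) - 1550) - 2507 = ((-15/11 + 2*(-9)) - 1550) - 2507 = ((-15/11 - 18) - 1550) - 2507 = (-213/11 - 1550) - 2507 = -17263/11 - 2507 = -44840/11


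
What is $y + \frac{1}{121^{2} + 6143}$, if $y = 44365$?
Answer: $\frac{922082161}{20784} \approx 44365.0$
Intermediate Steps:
$y + \frac{1}{121^{2} + 6143} = 44365 + \frac{1}{121^{2} + 6143} = 44365 + \frac{1}{14641 + 6143} = 44365 + \frac{1}{20784} = \frac{922082161}{20784}$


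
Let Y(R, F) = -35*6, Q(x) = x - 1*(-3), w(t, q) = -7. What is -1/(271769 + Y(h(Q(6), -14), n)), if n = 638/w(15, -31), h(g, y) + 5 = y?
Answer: -1/271559 ≈ -3.6824e-6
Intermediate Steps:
Q(x) = 3 + x (Q(x) = x + 3 = 3 + x)
h(g, y) = -5 + y
n = -638/7 (n = 638/(-7) = 638*(-⅐) = -638/7 ≈ -91.143)
Y(R, F) = -210
-1/(271769 + Y(h(Q(6), -14), n)) = -1/(271769 - 210) = -1/271559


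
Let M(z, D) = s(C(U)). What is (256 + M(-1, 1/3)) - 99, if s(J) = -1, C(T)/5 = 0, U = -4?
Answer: 156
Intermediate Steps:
C(T) = 0 (C(T) = 5*0 = 0)
M(z, D) = -1
(256 + M(-1, 1/3)) - 99 = (256 - 1) - 99 = 255 - 99 = 156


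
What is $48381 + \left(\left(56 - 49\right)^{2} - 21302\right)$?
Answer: $27128$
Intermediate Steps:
$48381 + \left(\left(56 - 49\right)^{2} - 21302\right) = 48381 - \left(21302 - 7^{2}\right) = 48381 + \left(49 - 21302\right) = 48381 - 21253 = 27128$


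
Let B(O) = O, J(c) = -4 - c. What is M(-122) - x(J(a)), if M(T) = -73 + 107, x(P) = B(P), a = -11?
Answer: 27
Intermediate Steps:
x(P) = P
M(T) = 34
M(-122) - x(J(a)) = 34 - (-4 - 1*(-11)) = 34 - (-4 + 11) = 34 - 1*7 = 34 - 7 = 27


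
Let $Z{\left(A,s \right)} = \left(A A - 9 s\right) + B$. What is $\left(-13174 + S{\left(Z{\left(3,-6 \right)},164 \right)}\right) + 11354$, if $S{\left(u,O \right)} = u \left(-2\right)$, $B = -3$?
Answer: $-1940$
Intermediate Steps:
$Z{\left(A,s \right)} = -3 + A^{2} - 9 s$ ($Z{\left(A,s \right)} = \left(A A - 9 s\right) - 3 = \left(A^{2} - 9 s\right) - 3 = -3 + A^{2} - 9 s$)
$S{\left(u,O \right)} = - 2 u$
$\left(-13174 + S{\left(Z{\left(3,-6 \right)},164 \right)}\right) + 11354 = \left(-13174 - 2 \left(-3 + 3^{2} - -54\right)\right) + 11354 = \left(-13174 - 2 \left(-3 + 9 + 54\right)\right) + 11354 = \left(-13174 - 120\right) + 11354 = -13294 + 11354 = -1940$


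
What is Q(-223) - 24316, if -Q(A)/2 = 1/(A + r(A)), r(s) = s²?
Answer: -601893949/24753 ≈ -24316.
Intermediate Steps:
Q(A) = -2/(A + A²)
Q(-223) - 24316 = -2/(-223*(1 - 223)) - 24316 = -2*(-1/223)/(-222) - 24316 = -2*(-1/223)*(-1/222) - 24316 = -1/24753 - 24316 = -601893949/24753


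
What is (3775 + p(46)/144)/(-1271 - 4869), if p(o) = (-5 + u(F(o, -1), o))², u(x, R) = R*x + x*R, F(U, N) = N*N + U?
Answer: -19197361/884160 ≈ -21.713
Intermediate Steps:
F(U, N) = U + N² (F(U, N) = N² + U = U + N²)
u(x, R) = 2*R*x (u(x, R) = R*x + R*x = 2*R*x)
p(o) = (-5 + 2*o*(1 + o))² (p(o) = (-5 + 2*o*(o + (-1)²))² = (-5 + 2*o*(o + 1))² = (-5 + 2*o*(1 + o))²)
(3775 + p(46)/144)/(-1271 - 4869) = (3775 + (-5 + 2*46*(1 + 46))²/144)/(-1271 - 4869) = (3775 + (-5 + 2*46*47)²*(1/144))/(-6140) = (3775 + (-5 + 4324)²*(1/144))*(-1/6140) = (3775 + 4319²*(1/144))*(-1/6140) = (3775 + 18653761*(1/144))*(-1/6140) = (3775 + 18653761/144)*(-1/6140) = (19197361/144)*(-1/6140) = -19197361/884160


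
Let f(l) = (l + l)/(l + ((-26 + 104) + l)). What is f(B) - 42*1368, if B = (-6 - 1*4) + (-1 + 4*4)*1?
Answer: -2528059/44 ≈ -57456.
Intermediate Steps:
B = 5 (B = (-6 - 4) + (-1 + 16)*1 = -10 + 15*1 = -10 + 15 = 5)
f(l) = 2*l/(78 + 2*l) (f(l) = (2*l)/(l + (78 + l)) = (2*l)/(78 + 2*l) = 2*l/(78 + 2*l))
f(B) - 42*1368 = 5/(39 + 5) - 42*1368 = 5/44 - 1*57456 = 5*(1/44) - 57456 = 5/44 - 57456 = -2528059/44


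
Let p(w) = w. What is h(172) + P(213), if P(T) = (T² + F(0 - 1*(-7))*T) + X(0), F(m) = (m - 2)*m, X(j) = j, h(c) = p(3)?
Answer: 52827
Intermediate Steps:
h(c) = 3
F(m) = m*(-2 + m) (F(m) = (-2 + m)*m = m*(-2 + m))
P(T) = T² + 35*T (P(T) = (T² + ((0 - 1*(-7))*(-2 + (0 - 1*(-7))))*T) + 0 = (T² + ((0 + 7)*(-2 + (0 + 7)))*T) + 0 = (T² + (7*(-2 + 7))*T) + 0 = (T² + (7*5)*T) + 0 = (T² + 35*T) + 0 = T² + 35*T)
h(172) + P(213) = 3 + 213*(35 + 213) = 3 + 213*248 = 3 + 52824 = 52827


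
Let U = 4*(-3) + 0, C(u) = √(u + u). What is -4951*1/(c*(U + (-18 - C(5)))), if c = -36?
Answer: -4951/1068 + 4951*√10/32040 ≈ -4.1471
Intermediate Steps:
C(u) = √2*√u (C(u) = √(2*u) = √2*√u)
U = -12 (U = -12 + 0 = -12)
-4951*1/(c*(U + (-18 - C(5)))) = -4951*(-1/(36*(-12 + (-18 - √2*√5)))) = -4951*(-1/(36*(-12 + (-18 - √10)))) = -4951*(-1/(36*(-30 - √10))) = -4951/(1080 + 36*√10)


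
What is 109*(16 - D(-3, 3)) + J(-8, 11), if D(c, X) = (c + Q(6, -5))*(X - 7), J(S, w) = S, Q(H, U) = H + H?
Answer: 5660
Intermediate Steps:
Q(H, U) = 2*H
D(c, X) = (-7 + X)*(12 + c) (D(c, X) = (c + 2*6)*(X - 7) = (c + 12)*(-7 + X) = (12 + c)*(-7 + X) = (-7 + X)*(12 + c))
109*(16 - D(-3, 3)) + J(-8, 11) = 109*(16 - (-84 - 7*(-3) + 12*3 + 3*(-3))) - 8 = 109*(16 - (-84 + 21 + 36 - 9)) - 8 = 109*(16 - 1*(-36)) - 8 = 109*(16 + 36) - 8 = 109*52 - 8 = 5668 - 8 = 5660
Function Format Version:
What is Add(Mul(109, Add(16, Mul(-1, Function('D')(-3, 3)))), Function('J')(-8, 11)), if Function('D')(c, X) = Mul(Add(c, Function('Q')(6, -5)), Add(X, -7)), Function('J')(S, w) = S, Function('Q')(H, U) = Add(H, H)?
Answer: 5660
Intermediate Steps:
Function('Q')(H, U) = Mul(2, H)
Function('D')(c, X) = Mul(Add(-7, X), Add(12, c)) (Function('D')(c, X) = Mul(Add(c, Mul(2, 6)), Add(X, -7)) = Mul(Add(c, 12), Add(-7, X)) = Mul(Add(12, c), Add(-7, X)) = Mul(Add(-7, X), Add(12, c)))
Add(Mul(109, Add(16, Mul(-1, Function('D')(-3, 3)))), Function('J')(-8, 11)) = Add(Mul(109, Add(16, Mul(-1, Add(-84, Mul(-7, -3), Mul(12, 3), Mul(3, -3))))), -8) = Add(Mul(109, Add(16, Mul(-1, Add(-84, 21, 36, -9)))), -8) = Add(Mul(109, Add(16, Mul(-1, -36))), -8) = Add(Mul(109, Add(16, 36)), -8) = Add(Mul(109, 52), -8) = Add(5668, -8) = 5660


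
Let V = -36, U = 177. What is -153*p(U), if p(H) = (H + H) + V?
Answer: -48654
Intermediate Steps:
p(H) = -36 + 2*H (p(H) = (H + H) - 36 = 2*H - 36 = -36 + 2*H)
-153*p(U) = -153*(-36 + 2*177) = -153*(-36 + 354) = -153*318 = -48654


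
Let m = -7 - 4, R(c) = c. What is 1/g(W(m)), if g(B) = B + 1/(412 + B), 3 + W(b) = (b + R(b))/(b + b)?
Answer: -410/819 ≈ -0.50061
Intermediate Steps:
m = -11
W(b) = -2 (W(b) = -3 + (b + b)/(b + b) = -3 + (2*b)/((2*b)) = -3 + (2*b)*(1/(2*b)) = -3 + 1 = -2)
1/g(W(m)) = 1/((1 + (-2)**2 + 412*(-2))/(412 - 2)) = 1/((1 + 4 - 824)/410) = 1/((1/410)*(-819)) = 1/(-819/410) = -410/819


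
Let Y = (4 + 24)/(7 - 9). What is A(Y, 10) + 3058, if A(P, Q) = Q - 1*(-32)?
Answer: 3100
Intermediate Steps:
Y = -14 (Y = 28/(-2) = 28*(-½) = -14)
A(P, Q) = 32 + Q (A(P, Q) = Q + 32 = 32 + Q)
A(Y, 10) + 3058 = (32 + 10) + 3058 = 42 + 3058 = 3100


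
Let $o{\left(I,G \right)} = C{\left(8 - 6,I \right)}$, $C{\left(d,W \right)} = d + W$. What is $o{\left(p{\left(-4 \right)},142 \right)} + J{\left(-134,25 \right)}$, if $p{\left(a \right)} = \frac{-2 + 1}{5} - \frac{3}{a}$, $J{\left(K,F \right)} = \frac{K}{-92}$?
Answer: $\frac{1843}{460} \approx 4.0065$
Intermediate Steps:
$J{\left(K,F \right)} = - \frac{K}{92}$ ($J{\left(K,F \right)} = K \left(- \frac{1}{92}\right) = - \frac{K}{92}$)
$C{\left(d,W \right)} = W + d$
$p{\left(a \right)} = - \frac{1}{5} - \frac{3}{a}$ ($p{\left(a \right)} = \left(-1\right) \frac{1}{5} - \frac{3}{a} = - \frac{1}{5} - \frac{3}{a}$)
$o{\left(I,G \right)} = 2 + I$ ($o{\left(I,G \right)} = I + \left(8 - 6\right) = I + 2 = 2 + I$)
$o{\left(p{\left(-4 \right)},142 \right)} + J{\left(-134,25 \right)} = \left(2 + \frac{-15 - -4}{5 \left(-4\right)}\right) - - \frac{67}{46} = \left(2 + \frac{1}{5} \left(- \frac{1}{4}\right) \left(-15 + 4\right)\right) + \frac{67}{46} = \left(2 + \frac{1}{5} \left(- \frac{1}{4}\right) \left(-11\right)\right) + \frac{67}{46} = \left(2 + \frac{11}{20}\right) + \frac{67}{46} = \frac{51}{20} + \frac{67}{46} = \frac{1843}{460}$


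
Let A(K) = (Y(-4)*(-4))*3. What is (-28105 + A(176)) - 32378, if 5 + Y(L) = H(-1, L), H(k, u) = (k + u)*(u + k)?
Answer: -60723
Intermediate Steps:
H(k, u) = (k + u)**2 (H(k, u) = (k + u)*(k + u) = (k + u)**2)
Y(L) = -5 + (-1 + L)**2
A(K) = -240 (A(K) = ((-5 + (-1 - 4)**2)*(-4))*3 = ((-5 + (-5)**2)*(-4))*3 = ((-5 + 25)*(-4))*3 = (20*(-4))*3 = -80*3 = -240)
(-28105 + A(176)) - 32378 = (-28105 - 240) - 32378 = -28345 - 32378 = -60723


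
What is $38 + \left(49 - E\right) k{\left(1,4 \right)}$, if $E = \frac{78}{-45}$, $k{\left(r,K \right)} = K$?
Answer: $\frac{3614}{15} \approx 240.93$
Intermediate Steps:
$E = - \frac{26}{15}$ ($E = 78 \left(- \frac{1}{45}\right) = - \frac{26}{15} \approx -1.7333$)
$38 + \left(49 - E\right) k{\left(1,4 \right)} = 38 + \left(49 - - \frac{26}{15}\right) 4 = 38 + \left(49 + \frac{26}{15}\right) 4 = 38 + \frac{761}{15} \cdot 4 = 38 + \frac{3044}{15} = \frac{3614}{15}$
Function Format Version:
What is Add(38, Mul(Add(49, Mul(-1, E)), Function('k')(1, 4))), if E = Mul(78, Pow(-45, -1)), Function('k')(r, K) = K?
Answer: Rational(3614, 15) ≈ 240.93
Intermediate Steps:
E = Rational(-26, 15) (E = Mul(78, Rational(-1, 45)) = Rational(-26, 15) ≈ -1.7333)
Add(38, Mul(Add(49, Mul(-1, E)), Function('k')(1, 4))) = Add(38, Mul(Add(49, Mul(-1, Rational(-26, 15))), 4)) = Add(38, Mul(Add(49, Rational(26, 15)), 4)) = Add(38, Mul(Rational(761, 15), 4)) = Add(38, Rational(3044, 15)) = Rational(3614, 15)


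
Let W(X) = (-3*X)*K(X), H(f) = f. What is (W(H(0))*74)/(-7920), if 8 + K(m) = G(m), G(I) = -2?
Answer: 0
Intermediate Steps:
K(m) = -10 (K(m) = -8 - 2 = -10)
W(X) = 30*X (W(X) = -3*X*(-10) = 30*X)
(W(H(0))*74)/(-7920) = ((30*0)*74)/(-7920) = (0*74)*(-1/7920) = 0*(-1/7920) = 0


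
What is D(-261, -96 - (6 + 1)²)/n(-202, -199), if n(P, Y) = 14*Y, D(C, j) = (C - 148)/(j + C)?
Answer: -409/1131116 ≈ -0.00036159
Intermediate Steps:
D(C, j) = (-148 + C)/(C + j)
D(-261, -96 - (6 + 1)²)/n(-202, -199) = ((-148 - 261)/(-261 + (-96 - (6 + 1)²)))/((14*(-199))) = (-409/(-261 + (-96 - 1*7²)))/(-2786) = (-409/(-261 + (-96 - 1*49)))*(-1/2786) = (-409/(-261 + (-96 - 49)))*(-1/2786) = (-409/(-261 - 145))*(-1/2786) = (-409/(-406))*(-1/2786) = -1/406*(-409)*(-1/2786) = (409/406)*(-1/2786) = -409/1131116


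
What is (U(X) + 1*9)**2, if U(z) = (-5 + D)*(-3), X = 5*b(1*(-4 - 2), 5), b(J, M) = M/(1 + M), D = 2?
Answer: 324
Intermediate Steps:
X = 25/6 (X = 5*(5/(1 + 5)) = 5*(5/6) = 25/6 ≈ 4.1667)
U(z) = 9 (U(z) = (-5 + 2)*(-3) = -3*(-3) = 9)
(U(X) + 1*9)**2 = (9 + 1*9)**2 = (9 + 9)**2 = 18**2 = 324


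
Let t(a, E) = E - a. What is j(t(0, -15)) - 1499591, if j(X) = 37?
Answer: -1499554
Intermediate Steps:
j(t(0, -15)) - 1499591 = 37 - 1499591 = -1499554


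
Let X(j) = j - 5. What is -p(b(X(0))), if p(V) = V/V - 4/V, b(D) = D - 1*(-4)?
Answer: -5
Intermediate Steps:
X(j) = -5 + j
b(D) = 4 + D (b(D) = D + 4 = 4 + D)
p(V) = 1 - 4/V
-p(b(X(0))) = -(-4 + (4 + (-5 + 0)))/(4 + (-5 + 0)) = -(-4 + (4 - 5))/(4 - 5) = -(-4 - 1)/(-1) = -(-1)*(-5) = -1*5 = -5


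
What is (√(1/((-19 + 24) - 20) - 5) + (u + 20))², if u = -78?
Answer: 50384/15 - 232*I*√285/15 ≈ 3358.9 - 261.11*I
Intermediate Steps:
(√(1/((-19 + 24) - 20) - 5) + (u + 20))² = (√(1/((-19 + 24) - 20) - 5) + (-78 + 20))² = (√(1/(5 - 20) - 5) - 58)² = (√(1/(-15) - 5) - 58)² = (√(-1/15 - 5) - 58)² = (√(-76/15) - 58)² = (2*I*√285/15 - 58)² = (-58 + 2*I*√285/15)²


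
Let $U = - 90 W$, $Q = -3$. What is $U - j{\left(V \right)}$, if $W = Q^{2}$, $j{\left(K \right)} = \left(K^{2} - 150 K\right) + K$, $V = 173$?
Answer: $-4962$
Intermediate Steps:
$j{\left(K \right)} = K^{2} - 149 K$
$W = 9$ ($W = \left(-3\right)^{2} = 9$)
$U = -810$ ($U = \left(-90\right) 9 = -810$)
$U - j{\left(V \right)} = -810 - 173 \left(-149 + 173\right) = -810 - 173 \cdot 24 = -810 - 4152 = -4962$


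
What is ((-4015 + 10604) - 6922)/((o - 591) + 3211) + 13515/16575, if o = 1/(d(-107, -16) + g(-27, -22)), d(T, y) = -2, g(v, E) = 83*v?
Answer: 262913192/381982835 ≈ 0.68829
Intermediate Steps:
o = -1/2243 (o = 1/(-2 + 83*(-27)) = 1/(-2 - 2241) = 1/(-2243) = -1/2243 ≈ -0.00044583)
((-4015 + 10604) - 6922)/((o - 591) + 3211) + 13515/16575 = ((-4015 + 10604) - 6922)/((-1/2243 - 591) + 3211) + 13515/16575 = (6589 - 6922)/(-1325614/2243 + 3211) + 13515*(1/16575) = -333/5876659/2243 + 53/65 = -333*2243/5876659 + 53/65 = -746919/5876659 + 53/65 = 262913192/381982835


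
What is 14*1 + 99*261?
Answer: 25853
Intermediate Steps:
14*1 + 99*261 = 14 + 25839 = 25853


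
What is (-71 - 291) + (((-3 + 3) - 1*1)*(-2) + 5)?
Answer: -355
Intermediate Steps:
(-71 - 291) + (((-3 + 3) - 1*1)*(-2) + 5) = -362 + ((0 - 1)*(-2) + 5) = -362 + (-1*(-2) + 5) = -362 + (2 + 5) = -362 + 7 = -355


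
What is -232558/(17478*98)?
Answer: -116279/856422 ≈ -0.13577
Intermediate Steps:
-232558/(17478*98) = -232558/1712844 = -232558*1/1712844 = -116279/856422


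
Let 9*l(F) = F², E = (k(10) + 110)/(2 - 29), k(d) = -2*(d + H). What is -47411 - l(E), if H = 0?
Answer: -3840391/81 ≈ -47412.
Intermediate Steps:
k(d) = -2*d (k(d) = -2*(d + 0) = -2*d)
E = -10/3 (E = (-2*10 + 110)/(2 - 29) = (-20 + 110)/(-27) = 90*(-1/27) = -10/3 ≈ -3.3333)
l(F) = F²/9
-47411 - l(E) = -47411 - (-10/3)²/9 = -47411 - 100/(9*9) = -47411 - 1*100/81 = -47411 - 100/81 = -3840391/81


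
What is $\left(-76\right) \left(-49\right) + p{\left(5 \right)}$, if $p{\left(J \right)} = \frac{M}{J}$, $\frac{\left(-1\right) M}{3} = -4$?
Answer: $\frac{18632}{5} \approx 3726.4$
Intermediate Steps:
$M = 12$ ($M = \left(-3\right) \left(-4\right) = 12$)
$p{\left(J \right)} = \frac{12}{J}$
$\left(-76\right) \left(-49\right) + p{\left(5 \right)} = \left(-76\right) \left(-49\right) + \frac{12}{5} = 3724 + 12 \cdot \frac{1}{5} = 3724 + \frac{12}{5} = \frac{18632}{5}$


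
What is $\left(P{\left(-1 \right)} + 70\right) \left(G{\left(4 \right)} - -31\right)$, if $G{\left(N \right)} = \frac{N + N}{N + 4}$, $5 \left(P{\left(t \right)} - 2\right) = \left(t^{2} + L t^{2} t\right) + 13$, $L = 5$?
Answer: $\frac{11808}{5} \approx 2361.6$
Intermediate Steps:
$P{\left(t \right)} = \frac{23}{5} + t^{3} + \frac{t^{2}}{5}$ ($P{\left(t \right)} = 2 + \frac{\left(t^{2} + 5 t^{2} t\right) + 13}{5} = 2 + \frac{\left(t^{2} + 5 t^{3}\right) + 13}{5} = 2 + \frac{13 + t^{2} + 5 t^{3}}{5} = 2 + \left(\frac{13}{5} + t^{3} + \frac{t^{2}}{5}\right) = \frac{23}{5} + t^{3} + \frac{t^{2}}{5}$)
$G{\left(N \right)} = \frac{2 N}{4 + N}$
$\left(P{\left(-1 \right)} + 70\right) \left(G{\left(4 \right)} - -31\right) = \left(\left(\frac{23}{5} + \left(-1\right)^{3} + \frac{\left(-1\right)^{2}}{5}\right) + 70\right) \left(2 \cdot 4 \frac{1}{4 + 4} - -31\right) = \left(\left(\frac{23}{5} - 1 + \frac{1}{5} \cdot 1\right) + 70\right) \left(2 \cdot 4 \cdot \frac{1}{8} + 31\right) = \left(\left(\frac{23}{5} - 1 + \frac{1}{5}\right) + 70\right) \left(2 \cdot 4 \cdot \frac{1}{8} + 31\right) = \left(\frac{19}{5} + 70\right) \left(1 + 31\right) = \frac{369}{5} \cdot 32 = \frac{11808}{5}$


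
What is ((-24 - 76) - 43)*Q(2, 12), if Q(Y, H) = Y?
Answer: -286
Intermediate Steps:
((-24 - 76) - 43)*Q(2, 12) = ((-24 - 76) - 43)*2 = (-100 - 43)*2 = -143*2 = -286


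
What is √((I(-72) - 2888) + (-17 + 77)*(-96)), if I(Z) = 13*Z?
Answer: 4*I*√599 ≈ 97.898*I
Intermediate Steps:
√((I(-72) - 2888) + (-17 + 77)*(-96)) = √((13*(-72) - 2888) + (-17 + 77)*(-96)) = √((-936 - 2888) + 60*(-96)) = √(-3824 - 5760) = √(-9584) = 4*I*√599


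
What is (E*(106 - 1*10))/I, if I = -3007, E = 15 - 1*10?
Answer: -480/3007 ≈ -0.15963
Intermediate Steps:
E = 5 (E = 15 - 10 = 5)
(E*(106 - 1*10))/I = (5*(106 - 1*10))/(-3007) = (5*(106 - 10))*(-1/3007) = (5*96)*(-1/3007) = 480*(-1/3007) = -480/3007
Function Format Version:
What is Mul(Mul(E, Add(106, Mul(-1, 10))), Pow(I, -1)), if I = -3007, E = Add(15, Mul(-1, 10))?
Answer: Rational(-480, 3007) ≈ -0.15963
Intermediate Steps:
E = 5 (E = Add(15, -10) = 5)
Mul(Mul(E, Add(106, Mul(-1, 10))), Pow(I, -1)) = Mul(Mul(5, Add(106, Mul(-1, 10))), Pow(-3007, -1)) = Mul(Mul(5, Add(106, -10)), Rational(-1, 3007)) = Mul(Mul(5, 96), Rational(-1, 3007)) = Mul(480, Rational(-1, 3007)) = Rational(-480, 3007)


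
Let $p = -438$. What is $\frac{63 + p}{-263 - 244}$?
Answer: $\frac{125}{169} \approx 0.73965$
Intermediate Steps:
$\frac{63 + p}{-263 - 244} = \frac{63 - 438}{-263 - 244} = - \frac{375}{-507} = \left(-375\right) \left(- \frac{1}{507}\right) = \frac{125}{169}$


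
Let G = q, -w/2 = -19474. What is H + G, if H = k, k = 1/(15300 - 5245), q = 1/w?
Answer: 49003/391622140 ≈ 0.00012513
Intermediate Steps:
w = 38948 (w = -2*(-19474) = 38948)
q = 1/38948 ≈ 2.5675e-5
G = 1/38948 ≈ 2.5675e-5
k = 1/10055 ≈ 9.9453e-5
H = 1/10055 ≈ 9.9453e-5
H + G = 1/10055 + 1/38948 = 49003/391622140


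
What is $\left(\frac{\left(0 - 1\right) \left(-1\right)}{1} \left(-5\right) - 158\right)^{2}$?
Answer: $26569$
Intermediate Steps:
$\left(\frac{\left(0 - 1\right) \left(-1\right)}{1} \left(-5\right) - 158\right)^{2} = \left(\left(-1\right) \left(-1\right) 1 \left(-5\right) - 158\right)^{2} = \left(1 \cdot 1 \left(-5\right) - 158\right)^{2} = \left(1 \left(-5\right) - 158\right)^{2} = \left(-5 - 158\right)^{2} = \left(-163\right)^{2} = 26569$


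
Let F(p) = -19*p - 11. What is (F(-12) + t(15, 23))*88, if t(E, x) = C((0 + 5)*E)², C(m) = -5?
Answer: 21296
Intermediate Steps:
t(E, x) = 25 (t(E, x) = (-5)² = 25)
F(p) = -11 - 19*p
(F(-12) + t(15, 23))*88 = ((-11 - 19*(-12)) + 25)*88 = ((-11 + 228) + 25)*88 = (217 + 25)*88 = 242*88 = 21296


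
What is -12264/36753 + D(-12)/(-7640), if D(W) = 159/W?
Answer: -124279977/374390560 ≈ -0.33195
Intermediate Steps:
-12264/36753 + D(-12)/(-7640) = -12264/36753 + (159/(-12))/(-7640) = -12264*1/36753 + (159*(-1/12))*(-1/7640) = -4088/12251 - 53/4*(-1/7640) = -4088/12251 + 53/30560 = -124279977/374390560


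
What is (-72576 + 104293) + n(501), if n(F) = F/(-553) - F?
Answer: 17261947/553 ≈ 31215.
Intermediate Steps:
n(F) = -554*F/553 (n(F) = F*(-1/553) - F = -F/553 - F = -554*F/553)
(-72576 + 104293) + n(501) = (-72576 + 104293) - 554/553*501 = 31717 - 277554/553 = 17261947/553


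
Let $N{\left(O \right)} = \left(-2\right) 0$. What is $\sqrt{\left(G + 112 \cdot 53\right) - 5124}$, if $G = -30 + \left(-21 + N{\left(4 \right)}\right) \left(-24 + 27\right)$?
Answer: $\sqrt{719} \approx 26.814$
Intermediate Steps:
$N{\left(O \right)} = 0$
$G = -93$ ($G = -30 + \left(-21 + 0\right) \left(-24 + 27\right) = -30 - 63 = -93$)
$\sqrt{\left(G + 112 \cdot 53\right) - 5124} = \sqrt{\left(-93 + 112 \cdot 53\right) - 5124} = \sqrt{\left(-93 + 5936\right) - 5124} = \sqrt{5843 - 5124} = \sqrt{719}$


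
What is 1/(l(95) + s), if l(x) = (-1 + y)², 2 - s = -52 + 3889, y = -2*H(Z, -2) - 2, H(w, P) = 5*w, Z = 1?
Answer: -1/3666 ≈ -0.00027278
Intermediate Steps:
y = -12 (y = -10 - 2 = -12)
s = -3835 (s = 2 - (-52 + 3889) = 2 - 1*3837 = 2 - 3837 = -3835)
l(x) = 169 (l(x) = (-1 - 12)² = (-13)² = 169)
1/(l(95) + s) = 1/(169 - 3835) = 1/(-3666) = -1/3666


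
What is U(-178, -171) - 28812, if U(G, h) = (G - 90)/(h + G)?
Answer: -10055120/349 ≈ -28811.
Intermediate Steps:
U(G, h) = (-90 + G)/(G + h)
U(-178, -171) - 28812 = (-90 - 178)/(-178 - 171) - 28812 = -268/(-349) - 28812 = -1/349*(-268) - 28812 = 268/349 - 28812 = -10055120/349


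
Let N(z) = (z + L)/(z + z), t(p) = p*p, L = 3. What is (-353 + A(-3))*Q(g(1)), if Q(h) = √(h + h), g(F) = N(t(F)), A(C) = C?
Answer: -712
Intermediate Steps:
t(p) = p²
N(z) = (3 + z)/(2*z) (N(z) = (z + 3)/(z + z) = (3 + z)/((2*z)) = (3 + z)*(1/(2*z)) = (3 + z)/(2*z))
g(F) = (3 + F²)/(2*F²) (g(F) = (3 + F²)/(2*(F²)) = (3 + F²)/(2*F²))
Q(h) = √2*√h (Q(h) = √(2*h) = √2*√h)
(-353 + A(-3))*Q(g(1)) = (-353 - 3)*(√2*√((½)*(3 + 1²)/1²)) = -356*√2*√((½)*1*(3 + 1)) = -356*√2*√((½)*1*4) = -356*√2*√2 = -356*2 = -712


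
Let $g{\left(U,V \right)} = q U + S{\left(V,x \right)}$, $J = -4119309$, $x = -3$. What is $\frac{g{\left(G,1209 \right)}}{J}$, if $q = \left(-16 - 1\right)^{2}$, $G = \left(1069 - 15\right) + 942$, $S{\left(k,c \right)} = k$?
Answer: $- \frac{578053}{4119309} \approx -0.14033$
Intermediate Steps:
$G = 1996$ ($G = 1054 + 942 = 1996$)
$q = 289$ ($q = \left(-17\right)^{2} = 289$)
$g{\left(U,V \right)} = V + 289 U$ ($g{\left(U,V \right)} = 289 U + V = V + 289 U$)
$\frac{g{\left(G,1209 \right)}}{J} = \frac{1209 + 289 \cdot 1996}{-4119309} = \left(1209 + 576844\right) \left(- \frac{1}{4119309}\right) = 578053 \left(- \frac{1}{4119309}\right) = - \frac{578053}{4119309}$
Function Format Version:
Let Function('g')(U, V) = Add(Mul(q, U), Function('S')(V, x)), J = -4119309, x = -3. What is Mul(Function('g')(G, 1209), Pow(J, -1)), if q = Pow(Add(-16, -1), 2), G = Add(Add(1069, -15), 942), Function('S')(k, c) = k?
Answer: Rational(-578053, 4119309) ≈ -0.14033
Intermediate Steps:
G = 1996 (G = Add(1054, 942) = 1996)
q = 289 (q = Pow(-17, 2) = 289)
Function('g')(U, V) = Add(V, Mul(289, U)) (Function('g')(U, V) = Add(Mul(289, U), V) = Add(V, Mul(289, U)))
Mul(Function('g')(G, 1209), Pow(J, -1)) = Mul(Add(1209, Mul(289, 1996)), Pow(-4119309, -1)) = Mul(Add(1209, 576844), Rational(-1, 4119309)) = Mul(578053, Rational(-1, 4119309)) = Rational(-578053, 4119309)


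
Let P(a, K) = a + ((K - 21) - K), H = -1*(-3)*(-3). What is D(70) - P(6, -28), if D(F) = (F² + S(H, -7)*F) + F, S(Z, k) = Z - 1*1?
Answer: 4285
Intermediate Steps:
H = -9 (H = 3*(-3) = -9)
S(Z, k) = -1 + Z (S(Z, k) = Z - 1 = -1 + Z)
P(a, K) = -21 + a (P(a, K) = a + ((-21 + K) - K) = a - 21 = -21 + a)
D(F) = F² - 9*F (D(F) = (F² + (-1 - 9)*F) + F = (F² - 10*F) + F = F² - 9*F)
D(70) - P(6, -28) = 70*(-9 + 70) - (-21 + 6) = 70*61 - 1*(-15) = 4270 + 15 = 4285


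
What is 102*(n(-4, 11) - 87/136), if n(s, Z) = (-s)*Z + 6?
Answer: 20139/4 ≈ 5034.8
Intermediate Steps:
n(s, Z) = 6 - Z*s (n(s, Z) = -Z*s + 6 = 6 - Z*s)
102*(n(-4, 11) - 87/136) = 102*((6 - 1*11*(-4)) - 87/136) = 102*((6 + 44) - 87*1/136) = 102*(50 - 87/136) = 102*(6713/136) = 20139/4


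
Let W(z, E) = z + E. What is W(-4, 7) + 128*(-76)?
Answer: -9725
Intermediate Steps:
W(z, E) = E + z
W(-4, 7) + 128*(-76) = (7 - 4) + 128*(-76) = 3 - 9728 = -9725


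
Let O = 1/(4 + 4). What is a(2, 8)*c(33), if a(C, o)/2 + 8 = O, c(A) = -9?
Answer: 567/4 ≈ 141.75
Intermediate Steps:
O = ⅛ (O = 1/8 = ⅛ ≈ 0.12500)
a(C, o) = -63/4 (a(C, o) = -16 + 2*(⅛) = -16 + ¼ = -63/4)
a(2, 8)*c(33) = -63/4*(-9) = 567/4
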